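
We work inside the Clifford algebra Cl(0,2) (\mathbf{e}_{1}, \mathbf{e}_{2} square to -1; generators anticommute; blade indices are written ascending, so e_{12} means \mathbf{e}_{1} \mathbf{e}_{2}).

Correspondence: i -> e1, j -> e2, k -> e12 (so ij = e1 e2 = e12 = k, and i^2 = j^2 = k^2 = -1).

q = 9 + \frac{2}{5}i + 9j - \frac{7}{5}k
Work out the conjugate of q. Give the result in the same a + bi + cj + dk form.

In blades: q = 9 + \frac{2}{5} e_{1} + 9 e_{2} - \frac{7}{5} e_{12}.
Conjugation here is Clifford conjugation: the scalar is fixed and the grade-1 and grade-2 blades all flip sign, giving 9 - \frac{2}{5} e_{1} - 9 e_{2} + \frac{7}{5} e_{12}; translating back:
Answer: 9 - \frac{2}{5}i - 9j + \frac{7}{5}k


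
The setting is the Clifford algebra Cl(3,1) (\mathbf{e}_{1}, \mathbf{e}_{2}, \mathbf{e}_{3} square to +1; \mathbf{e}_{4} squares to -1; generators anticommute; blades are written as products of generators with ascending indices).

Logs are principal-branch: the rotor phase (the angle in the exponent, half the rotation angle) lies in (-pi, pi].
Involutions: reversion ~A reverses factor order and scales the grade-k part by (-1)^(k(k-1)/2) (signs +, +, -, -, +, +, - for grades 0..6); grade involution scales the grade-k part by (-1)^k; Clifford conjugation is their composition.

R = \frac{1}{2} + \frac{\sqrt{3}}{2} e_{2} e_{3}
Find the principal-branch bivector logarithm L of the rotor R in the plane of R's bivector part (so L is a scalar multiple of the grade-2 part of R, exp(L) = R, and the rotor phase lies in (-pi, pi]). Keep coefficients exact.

The scalar part of R is \frac{1}{2}, which fixes the principal-branch rotor phase; the unit plane is then the bivector part divided by the sine of that phase, and L is that plane scaled by the phase.
Concretely: cos(phase) = \frac{1}{2} gives phase = ±\frac{\pi}{3}, and since phase/sin(phase) is even the sign is immaterial: L = (phase/sin(phase)) * <R>_2 = (\frac{2 \sqrt{3} \pi}{9}) * <R>_2.
Answer: \frac{\pi}{3} e_{2} e_{3}


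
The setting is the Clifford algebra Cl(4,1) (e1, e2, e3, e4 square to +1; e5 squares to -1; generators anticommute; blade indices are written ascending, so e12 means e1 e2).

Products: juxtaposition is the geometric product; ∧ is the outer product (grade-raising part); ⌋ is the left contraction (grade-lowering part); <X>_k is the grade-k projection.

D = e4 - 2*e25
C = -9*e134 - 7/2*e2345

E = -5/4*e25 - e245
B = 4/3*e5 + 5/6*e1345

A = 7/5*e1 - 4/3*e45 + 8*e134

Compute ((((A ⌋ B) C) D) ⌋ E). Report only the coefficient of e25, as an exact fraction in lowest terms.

step 1: -20/3*e5 - 10/9*e13 + 7/6*e345
step 2: 49/12*e2 - 10*e4 - 21/2*e15 + 70/3*e234 - 35/9*e1245 - 60*e1345
step 3: -10 - 49/6*e5 + 21*e12 - 70/9*e14 + 70/3*e23 + 49/12*e24 + 35/9*e125 + 60*e135 + 21/2*e145 - 20*e245 - 140/3*e345 + 120*e1234
step 4: 20 + 245/24*e2 + 49/12*e5 - 49/6*e24 + 25/2*e25 + 10*e245
Answer: 25/2


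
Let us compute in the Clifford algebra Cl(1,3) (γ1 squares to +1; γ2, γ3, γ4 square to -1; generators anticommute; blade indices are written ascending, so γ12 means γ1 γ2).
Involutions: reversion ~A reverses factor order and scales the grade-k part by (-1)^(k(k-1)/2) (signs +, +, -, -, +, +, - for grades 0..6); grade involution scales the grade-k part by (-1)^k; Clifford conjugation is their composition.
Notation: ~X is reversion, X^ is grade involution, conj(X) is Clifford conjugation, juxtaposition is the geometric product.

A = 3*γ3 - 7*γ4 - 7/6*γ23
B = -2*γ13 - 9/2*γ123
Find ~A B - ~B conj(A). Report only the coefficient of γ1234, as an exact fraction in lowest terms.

first term: -3/4*γ1 + 95/6*γ12 + 14*γ134 - 63/2*γ1234
second term: 3/4*γ1 + 95/6*γ12 + 14*γ134 + 63/2*γ1234
Answer: -63


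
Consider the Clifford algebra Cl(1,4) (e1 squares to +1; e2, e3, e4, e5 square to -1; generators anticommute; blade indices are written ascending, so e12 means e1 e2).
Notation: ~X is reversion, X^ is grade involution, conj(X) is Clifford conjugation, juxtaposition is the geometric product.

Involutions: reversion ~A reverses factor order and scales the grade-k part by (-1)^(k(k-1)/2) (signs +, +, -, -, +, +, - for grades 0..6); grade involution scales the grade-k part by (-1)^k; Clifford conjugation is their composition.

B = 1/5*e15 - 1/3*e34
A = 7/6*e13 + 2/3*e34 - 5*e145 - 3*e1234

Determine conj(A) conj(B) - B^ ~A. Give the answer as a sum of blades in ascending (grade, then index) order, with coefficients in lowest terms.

first term: 2/9 - e4 + e12 + 7/18*e14 - 7/30*e35 - 5/3*e135 + 2/15*e1345 - 3/5*e2345
second term: -2/9 - e4 - e12 + 7/18*e14 - 7/30*e35 + 5/3*e135 - 2/15*e1345 - 3/5*e2345
Answer: 4/9 + 2*e12 - 10/3*e135 + 4/15*e1345


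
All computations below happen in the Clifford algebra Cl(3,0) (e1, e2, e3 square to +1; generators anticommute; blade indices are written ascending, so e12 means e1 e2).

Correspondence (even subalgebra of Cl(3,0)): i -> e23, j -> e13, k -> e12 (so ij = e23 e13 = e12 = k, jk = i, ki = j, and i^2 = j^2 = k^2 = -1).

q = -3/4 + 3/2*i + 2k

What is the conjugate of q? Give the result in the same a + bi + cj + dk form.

In blades: q = -3/4 + 2*e12 + 3/2*e23.
Quaternion conjugation is reversion on the even subalgebra: the scalar is fixed and every grade-2 blade flips sign, giving -3/4 - 2*e12 - 3/2*e23; translating back:
Answer: -3/4 - 3/2*i - 2k


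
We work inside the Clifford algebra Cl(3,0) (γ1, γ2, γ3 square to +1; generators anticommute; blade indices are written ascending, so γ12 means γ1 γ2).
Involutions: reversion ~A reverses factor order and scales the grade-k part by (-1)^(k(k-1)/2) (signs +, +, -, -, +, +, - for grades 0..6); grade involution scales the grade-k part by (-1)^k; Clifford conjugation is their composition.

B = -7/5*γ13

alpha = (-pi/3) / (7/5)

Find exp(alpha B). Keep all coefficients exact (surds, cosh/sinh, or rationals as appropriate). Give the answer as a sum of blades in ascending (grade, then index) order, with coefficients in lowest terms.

B^2 = (-7/5)^2*(γ13)^2 = 49/25*(-1) = -49/25 (a basis 2-blade squares to minus the product of its generators' squares).
B^2 = -49/25 — circular case — the even/odd split gives cos and sin: l = 7/5, alpha*l = -pi/3, so exp(alpha B) = cos(-pi/3) + (sin(-pi/3)/(7/5))*B = 1/2 + (-5*sqrt(3)/14)*B.
Answer: 1/2 + sqrt(3)/2*γ13


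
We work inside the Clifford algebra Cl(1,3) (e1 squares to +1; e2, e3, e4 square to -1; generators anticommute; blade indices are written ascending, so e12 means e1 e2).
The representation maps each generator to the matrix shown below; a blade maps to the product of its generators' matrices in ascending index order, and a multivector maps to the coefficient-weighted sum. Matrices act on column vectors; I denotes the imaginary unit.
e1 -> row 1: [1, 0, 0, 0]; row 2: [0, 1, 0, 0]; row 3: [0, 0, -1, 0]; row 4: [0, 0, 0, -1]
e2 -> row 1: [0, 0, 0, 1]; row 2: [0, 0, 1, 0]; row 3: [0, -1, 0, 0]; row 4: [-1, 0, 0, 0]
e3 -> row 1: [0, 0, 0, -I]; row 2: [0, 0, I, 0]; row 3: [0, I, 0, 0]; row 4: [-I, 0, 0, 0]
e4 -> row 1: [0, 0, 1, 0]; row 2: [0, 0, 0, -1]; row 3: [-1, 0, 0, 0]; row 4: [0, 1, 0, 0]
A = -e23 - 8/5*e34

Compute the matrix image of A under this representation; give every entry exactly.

Bivector images (products of the table entries): rho(e23) = rho(e2)rho(e3) = row 1: [-I, 0, 0, 0]; row 2: [0, I, 0, 0]; row 3: [0, 0, -I, 0]; row 4: [0, 0, 0, I]; rho(e34) = rho(e3)rho(e4) = row 1: [0, -I, 0, 0]; row 2: [-I, 0, 0, 0]; row 3: [0, 0, 0, -I]; row 4: [0, 0, -I, 0].
M = (-1)*rho(e23) + (-8/5)*rho(e34), summed entrywise:
Answer: row 1: [I, 8*I/5, 0, 0]; row 2: [8*I/5, -I, 0, 0]; row 3: [0, 0, I, 8*I/5]; row 4: [0, 0, 8*I/5, -I]


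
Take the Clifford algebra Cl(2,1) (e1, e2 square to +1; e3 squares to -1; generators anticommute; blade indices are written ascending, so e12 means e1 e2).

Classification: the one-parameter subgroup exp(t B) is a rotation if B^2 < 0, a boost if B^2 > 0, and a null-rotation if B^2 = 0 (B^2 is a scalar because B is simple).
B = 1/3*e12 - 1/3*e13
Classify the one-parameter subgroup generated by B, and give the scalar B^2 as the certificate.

B^2 term by term: the squares give (1/3)^2*(e12)^2 + (-1/3)^2*(e13)^2 = 1/9*(-1) + 1/9*(+1) = 0 (each basis 2-blade squares to minus the product of its generators' squares); cross terms between blades sharing an index anticommute and cancel. So B^2 = 0.
Answer: null-rotation, certificate B^2 = 0. Why this suffices: the scalar 0 survives any versor conjugation, so its sign alone determines the class however B is presented.


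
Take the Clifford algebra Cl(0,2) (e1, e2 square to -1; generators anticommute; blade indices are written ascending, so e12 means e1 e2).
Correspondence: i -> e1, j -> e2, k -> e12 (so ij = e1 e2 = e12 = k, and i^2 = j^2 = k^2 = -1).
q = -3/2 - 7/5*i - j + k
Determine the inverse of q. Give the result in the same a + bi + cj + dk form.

In blades: q = -3/2 - 7/5*e1 - e2 + e12.
With qbar = -3/2 + 7/5*e1 + e2 - e12 (scalar fixed, mapped units negated), q qbar = 621/100 (the sum of squared coefficients), so q^-1 = qbar / (621/100) = -50/207 + 140/621*e1 + 100/621*e2 - 100/621*e12; translating back:
Answer: -50/207 + 140/621*i + 100/621*j - 100/621*k


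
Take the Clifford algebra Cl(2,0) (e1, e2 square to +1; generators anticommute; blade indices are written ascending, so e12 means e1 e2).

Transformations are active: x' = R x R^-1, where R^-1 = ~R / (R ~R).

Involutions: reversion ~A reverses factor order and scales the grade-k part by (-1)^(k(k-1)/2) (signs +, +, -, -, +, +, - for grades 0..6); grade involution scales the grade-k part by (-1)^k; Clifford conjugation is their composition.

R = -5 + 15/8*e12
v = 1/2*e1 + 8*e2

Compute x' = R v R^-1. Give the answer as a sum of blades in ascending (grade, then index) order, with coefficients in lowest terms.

~R = -5 - 15/8*e12, and R ~R = 1825/64, so R^-1 = ~R / (1825/64).
R v = 25/2*e1 - 655/16*e2
Answer: -713/146*e1 + 464/73*e2


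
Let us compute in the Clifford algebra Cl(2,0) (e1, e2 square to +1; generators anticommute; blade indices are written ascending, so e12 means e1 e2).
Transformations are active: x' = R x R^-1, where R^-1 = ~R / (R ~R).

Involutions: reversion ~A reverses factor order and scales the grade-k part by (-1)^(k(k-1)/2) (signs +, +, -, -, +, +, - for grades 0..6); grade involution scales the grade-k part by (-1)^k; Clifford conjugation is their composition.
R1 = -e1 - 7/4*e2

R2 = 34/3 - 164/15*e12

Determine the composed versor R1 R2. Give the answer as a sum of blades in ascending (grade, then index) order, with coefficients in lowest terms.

Distribute over the terms of R1 (each basis-blade product reordered to ascending indices, repeated generators contracted through their squares):
(-e1) R2 = -34/3*e1 + 164/15*e2
(-7/4*e2) R2 = -287/15*e1 - 119/6*e2
Summing the partial products and collecting blades:
Answer: -457/15*e1 - 89/10*e2


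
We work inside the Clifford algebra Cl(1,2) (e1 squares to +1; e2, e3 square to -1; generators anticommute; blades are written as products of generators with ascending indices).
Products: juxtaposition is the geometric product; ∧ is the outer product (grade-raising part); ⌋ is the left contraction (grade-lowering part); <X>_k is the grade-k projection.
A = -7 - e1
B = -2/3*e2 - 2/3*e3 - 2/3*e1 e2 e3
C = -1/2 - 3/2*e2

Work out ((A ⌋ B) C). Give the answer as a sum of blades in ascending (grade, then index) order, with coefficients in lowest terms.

step 1: 14/3*e2 + 14/3*e3 + 2/3*e2 e3 + 14/3*e1 e2 e3
step 2: 7 - 7/3*e2 - 10/3*e3 - 7*e1 e3 + 20/3*e2 e3 - 7/3*e1 e2 e3
Answer: 7 - 7/3*e2 - 10/3*e3 - 7*e1 e3 + 20/3*e2 e3 - 7/3*e1 e2 e3


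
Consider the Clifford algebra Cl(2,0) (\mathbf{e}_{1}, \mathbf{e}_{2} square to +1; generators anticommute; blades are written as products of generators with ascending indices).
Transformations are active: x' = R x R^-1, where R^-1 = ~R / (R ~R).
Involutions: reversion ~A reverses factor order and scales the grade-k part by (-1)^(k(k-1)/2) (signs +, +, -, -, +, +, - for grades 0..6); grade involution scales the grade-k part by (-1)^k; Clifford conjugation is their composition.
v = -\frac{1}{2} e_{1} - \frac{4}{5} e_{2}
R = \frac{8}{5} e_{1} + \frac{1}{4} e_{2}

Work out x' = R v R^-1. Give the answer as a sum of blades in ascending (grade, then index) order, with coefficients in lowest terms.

~R = \frac{8}{5} e_{1} + \frac{1}{4} e_{2}, and R ~R = \frac{1049}{400}, so R^-1 = ~R / (\frac{1049}{400}).
R v = -1 - \frac{231}{200} e_{1} e_{2}
Answer: -\frac{1511}{2098} e_{1} + \frac{3196}{5245} e_{2}


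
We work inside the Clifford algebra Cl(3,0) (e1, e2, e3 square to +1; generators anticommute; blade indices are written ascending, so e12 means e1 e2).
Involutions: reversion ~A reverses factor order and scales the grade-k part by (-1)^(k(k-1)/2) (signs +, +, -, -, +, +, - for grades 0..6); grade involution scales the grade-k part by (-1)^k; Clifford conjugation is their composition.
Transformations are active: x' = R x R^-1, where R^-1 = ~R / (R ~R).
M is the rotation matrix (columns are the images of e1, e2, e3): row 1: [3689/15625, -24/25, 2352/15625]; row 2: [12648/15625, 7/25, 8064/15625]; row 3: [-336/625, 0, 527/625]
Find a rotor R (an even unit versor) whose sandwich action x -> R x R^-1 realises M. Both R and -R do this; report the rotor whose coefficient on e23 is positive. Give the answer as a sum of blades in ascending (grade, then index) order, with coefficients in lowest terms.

Method: write R = a + b12*e12 + b13*e13 + b23*e23 with a^2 + b12^2 + b13^2 + b23^2 = 1 (so R^-1 = ~R). Expanding the columns R e_j ~R gives tr M = 4a^2 - 1 and, from the antisymmetric part, M21 - M12 = -4a*b12, M13 - M31 = 4a*b13, M32 - M23 = -4a*b23.
Here tr M = 21239/15625, so a^2 = (1 + tr M)/4 = 9216/15625 and a = ±96/125. Taking a = 96/125: M21 - M12 = 27648/15625, M13 - M31 = 10752/15625, M32 - M23 = -8064/15625, giving b12 = -72/125, b13 = 28/125, b23 = 21/125, i.e. R = 96/125 - 72/125*e12 + 28/125*e13 + 21/125*e23.
Its e23 coefficient is already positive.
Answer: 96/125 - 72/125*e12 + 28/125*e13 + 21/125*e23. Why the constraint matters: R and -R act identically through the sandwich — M has trace 21239/15625 either way — so only the sign condition on e23 picks one of the two preimages.


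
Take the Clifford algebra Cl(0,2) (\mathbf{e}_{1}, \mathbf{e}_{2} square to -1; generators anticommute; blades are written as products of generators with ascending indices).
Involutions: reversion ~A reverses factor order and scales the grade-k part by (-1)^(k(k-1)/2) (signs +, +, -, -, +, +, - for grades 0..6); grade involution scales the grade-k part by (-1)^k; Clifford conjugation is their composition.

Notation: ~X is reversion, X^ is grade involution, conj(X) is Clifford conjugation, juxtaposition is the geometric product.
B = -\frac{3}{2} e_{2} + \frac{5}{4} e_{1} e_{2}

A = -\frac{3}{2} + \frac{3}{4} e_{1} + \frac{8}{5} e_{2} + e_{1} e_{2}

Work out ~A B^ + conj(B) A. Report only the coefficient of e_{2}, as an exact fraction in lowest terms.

first term: -\frac{23}{20} + \frac{7}{2} e_{1} - \frac{51}{16} e_{2} - \frac{3}{4} e_{1} e_{2}
second term: -\frac{23}{20} + \frac{7}{2} e_{1} - \frac{51}{16} e_{2} + \frac{3}{4} e_{1} e_{2}
Answer: -\frac{51}{8}


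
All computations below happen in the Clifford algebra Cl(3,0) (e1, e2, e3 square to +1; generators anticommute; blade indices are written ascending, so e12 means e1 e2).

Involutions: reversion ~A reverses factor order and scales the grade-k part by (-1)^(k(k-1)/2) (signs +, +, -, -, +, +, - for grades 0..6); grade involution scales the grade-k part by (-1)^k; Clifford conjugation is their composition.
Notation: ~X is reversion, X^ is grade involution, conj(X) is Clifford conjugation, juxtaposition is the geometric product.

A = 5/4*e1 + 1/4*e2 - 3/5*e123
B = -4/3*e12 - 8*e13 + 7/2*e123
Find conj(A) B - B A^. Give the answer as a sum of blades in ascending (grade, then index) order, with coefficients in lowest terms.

first term: 21/10 - 1/3*e1 + 97/15*e2 + 46/5*e3 + 7/8*e13 - 35/8*e23 - 2*e123
second term: -21/10 + 1/3*e1 - 97/15*e2 - 46/5*e3 + 7/8*e13 - 35/8*e23 - 2*e123
Answer: 21/5 - 2/3*e1 + 194/15*e2 + 92/5*e3


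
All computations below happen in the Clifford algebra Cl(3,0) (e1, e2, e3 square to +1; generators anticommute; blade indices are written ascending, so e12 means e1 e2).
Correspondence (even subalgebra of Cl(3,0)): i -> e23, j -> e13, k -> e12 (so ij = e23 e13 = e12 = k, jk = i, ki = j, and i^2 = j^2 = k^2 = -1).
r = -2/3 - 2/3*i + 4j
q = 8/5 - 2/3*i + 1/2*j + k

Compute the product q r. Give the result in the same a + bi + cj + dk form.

In blades: q = 8/5 + e12 + 1/2*e13 - 2/3*e23, r = -2/3 + 4*e13 - 2/3*e23.
Distribute q over r term by term (generator squares from the signature, products reordered to ascending indices): (8/5)*r = -16/15 + 32/5*e13 - 16/15*e23; (e12)*r = -2/3*e12 - 2/3*e13 - 4*e23; (1/2*e13)*r = -2 + 1/3*e12 - 1/3*e13; (-2/3*e23)*r = -4/9 - 8/3*e12 + 4/9*e23.
Sum: -158/45 - 3*e12 + 27/5*e13 - 208/45*e23; translating back through the correspondence:
Answer: -158/45 - 208/45*i + 27/5*j - 3k


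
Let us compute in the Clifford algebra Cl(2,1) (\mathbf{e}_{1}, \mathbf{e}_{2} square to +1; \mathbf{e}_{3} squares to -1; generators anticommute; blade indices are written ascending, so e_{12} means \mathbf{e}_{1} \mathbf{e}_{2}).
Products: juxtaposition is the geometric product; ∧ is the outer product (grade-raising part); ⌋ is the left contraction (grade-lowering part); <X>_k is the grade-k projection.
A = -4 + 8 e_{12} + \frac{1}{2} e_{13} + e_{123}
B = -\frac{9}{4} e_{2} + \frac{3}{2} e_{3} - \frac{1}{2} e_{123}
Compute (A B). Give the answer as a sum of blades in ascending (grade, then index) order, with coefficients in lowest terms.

step 1: -\frac{1}{2} - \frac{75}{4} e_{1} + \frac{37}{4} e_{2} - 2 e_{3} - \frac{3}{2} e_{12} + \frac{9}{4} e_{13} + \frac{121}{8} e_{123}
Answer: -\frac{1}{2} - \frac{75}{4} e_{1} + \frac{37}{4} e_{2} - 2 e_{3} - \frac{3}{2} e_{12} + \frac{9}{4} e_{13} + \frac{121}{8} e_{123}


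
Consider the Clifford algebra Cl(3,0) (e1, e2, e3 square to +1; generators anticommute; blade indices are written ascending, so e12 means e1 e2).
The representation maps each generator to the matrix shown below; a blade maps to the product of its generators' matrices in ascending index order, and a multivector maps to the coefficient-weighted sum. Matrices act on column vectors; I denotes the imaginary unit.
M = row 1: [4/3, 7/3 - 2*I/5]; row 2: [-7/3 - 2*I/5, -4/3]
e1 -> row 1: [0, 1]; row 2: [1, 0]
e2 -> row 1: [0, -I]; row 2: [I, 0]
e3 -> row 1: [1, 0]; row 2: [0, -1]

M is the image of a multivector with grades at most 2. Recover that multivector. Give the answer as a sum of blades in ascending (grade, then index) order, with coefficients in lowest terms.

Method: 1, rho(e1), rho(e2), rho(e3) form a trace-orthogonal basis of the 2x2 complex matrices (tr(X Y) = 2 if X = Y, else 0), so M = m0*1 + m1*rho(e1) + m2*rho(e2) + m3*rho(e3) with m0 = tr(M)/2 = 0, m1 = tr(M rho(e1))/2 = -2*I/5, m2 = tr(M rho(e2))/2 = 7*I/3, m3 = tr(M rho(e3))/2 = 4/3.
Multiplying table entries, the bivector images are rho(e12) = I*rho(e3), rho(e13) = -I*rho(e2), rho(e23) = I*rho(e1); with real blade coefficients the real parts of m0..m3 are the coefficients of 1, e1, e2, e3 and the imaginary parts give the bivectors (e23: Im m1, e13: -Im m2, e12: Im m3).
Answer: 4/3*e3 - 7/3*e13 - 2/5*e23


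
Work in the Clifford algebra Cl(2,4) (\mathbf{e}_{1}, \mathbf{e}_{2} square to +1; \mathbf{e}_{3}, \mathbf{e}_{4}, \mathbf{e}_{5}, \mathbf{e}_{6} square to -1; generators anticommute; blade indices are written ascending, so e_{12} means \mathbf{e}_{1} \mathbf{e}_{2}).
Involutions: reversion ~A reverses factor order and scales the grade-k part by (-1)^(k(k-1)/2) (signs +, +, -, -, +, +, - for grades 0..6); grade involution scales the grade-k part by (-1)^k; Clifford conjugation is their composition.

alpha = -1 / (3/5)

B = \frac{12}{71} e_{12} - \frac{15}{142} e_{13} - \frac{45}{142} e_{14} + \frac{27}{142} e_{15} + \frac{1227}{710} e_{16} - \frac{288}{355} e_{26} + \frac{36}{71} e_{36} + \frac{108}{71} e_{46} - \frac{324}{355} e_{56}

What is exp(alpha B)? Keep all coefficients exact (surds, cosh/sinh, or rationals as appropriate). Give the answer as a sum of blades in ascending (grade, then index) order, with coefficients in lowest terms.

B^2 term by term: the squares give (\frac{12}{71})^2*(e_{12})^2 + (-\frac{15}{142})^2*(e_{13})^2 + (-\frac{45}{142})^2*(e_{14})^2 + (\frac{27}{142})^2*(e_{15})^2 + (\frac{1227}{710})^2*(e_{16})^2 + (-\frac{288}{355})^2*(e_{26})^2 + (\frac{36}{71})^2*(e_{36})^2 + (\frac{108}{71})^2*(e_{46})^2 + (-\frac{324}{355})^2*(e_{56})^2 = \frac{144}{5041}*(-1) + \frac{225}{20164}*(+1) + \frac{2025}{20164}*(+1) + \frac{729}{20164}*(+1) + \frac{1505529}{504100}*(+1) + \frac{82944}{126025}*(+1) + \frac{1296}{5041}*(-1) + \frac{11664}{5041}*(-1) + \frac{104976}{126025}*(-1) = \frac{9}{25} (each basis 2-blade squares to minus the product of its generators' squares); cross terms between blades sharing an index anticommute and cancel; the commuting (index-disjoint) pairs give grade-4 terms 2*c*c'*(blade product), which cancel blade by blade — e_{1236}: \frac{864}{5041} - \frac{864}{5041} = 0; e_{1246}: \frac{2592}{5041} - \frac{2592}{5041} = 0; e_{1256}: -\frac{7776}{25205} + \frac{7776}{25205} = 0; e_{1346}: -\frac{1620}{5041} + \frac{1620}{5041} = 0; e_{1356}: \frac{972}{5041} - \frac{972}{5041} = 0; e_{1456}: \frac{2916}{5041} - \frac{2916}{5041} = 0 — confirming B is simple. So B^2 = \frac{9}{25}.
B^2 = \frac{9}{25} — hyperbolic case — the even/odd split gives cosh and sinh: l = \frac{3}{5}, alpha*l = -1, so exp(alpha B) = cosh(-1) + (sinh(-1)/(\frac{3}{5}))*B = \cosh{\left(1 \right)} + (- \frac{5 \sinh{\left(1 \right)}}{3})*B.
Answer: \cosh{\left(1 \right)} - \frac{20 \sinh{\left(1 \right)}}{71} e_{12} + \frac{25 \sinh{\left(1 \right)}}{142} e_{13} + \frac{75 \sinh{\left(1 \right)}}{142} e_{14} - \frac{45 \sinh{\left(1 \right)}}{142} e_{15} - \frac{409 \sinh{\left(1 \right)}}{142} e_{16} + \frac{96 \sinh{\left(1 \right)}}{71} e_{26} - \frac{60 \sinh{\left(1 \right)}}{71} e_{36} - \frac{180 \sinh{\left(1 \right)}}{71} e_{46} + \frac{108 \sinh{\left(1 \right)}}{71} e_{56}


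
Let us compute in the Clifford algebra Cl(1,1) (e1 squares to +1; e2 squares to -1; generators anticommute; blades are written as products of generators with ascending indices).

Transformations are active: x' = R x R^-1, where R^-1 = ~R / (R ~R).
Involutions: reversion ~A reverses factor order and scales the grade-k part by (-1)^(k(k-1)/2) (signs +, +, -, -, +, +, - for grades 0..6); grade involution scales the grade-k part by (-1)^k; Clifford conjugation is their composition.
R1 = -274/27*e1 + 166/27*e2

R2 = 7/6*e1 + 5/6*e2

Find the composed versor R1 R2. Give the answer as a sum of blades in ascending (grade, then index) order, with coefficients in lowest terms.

Distribute over the terms of R1 (each basis-blade product reordered to ascending indices, repeated generators contracted through their squares):
(-274/27*e1) R2 = -959/81 - 685/81*e1 e2
(166/27*e2) R2 = -415/81 - 581/81*e1 e2
Summing the partial products and collecting blades:
Answer: -458/27 - 422/27*e1 e2


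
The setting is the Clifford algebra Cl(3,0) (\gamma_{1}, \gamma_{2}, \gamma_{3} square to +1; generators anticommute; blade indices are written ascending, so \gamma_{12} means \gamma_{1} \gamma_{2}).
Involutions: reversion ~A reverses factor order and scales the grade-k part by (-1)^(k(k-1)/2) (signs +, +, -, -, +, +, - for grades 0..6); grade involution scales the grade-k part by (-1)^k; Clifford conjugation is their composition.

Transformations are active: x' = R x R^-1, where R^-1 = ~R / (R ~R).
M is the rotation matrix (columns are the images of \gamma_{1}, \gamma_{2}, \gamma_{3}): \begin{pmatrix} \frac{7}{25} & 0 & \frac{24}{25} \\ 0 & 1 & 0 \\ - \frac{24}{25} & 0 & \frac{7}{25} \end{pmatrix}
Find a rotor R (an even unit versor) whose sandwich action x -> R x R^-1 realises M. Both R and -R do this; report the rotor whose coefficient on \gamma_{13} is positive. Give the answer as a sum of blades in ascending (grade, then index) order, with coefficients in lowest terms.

Method: write R = a + b12*\gamma_{12} + b13*\gamma_{13} + b23*\gamma_{23} with a^2 + b12^2 + b13^2 + b23^2 = 1 (so R^-1 = ~R). Expanding the columns R e_j ~R gives tr M = 4a^2 - 1 and, from the antisymmetric part, M21 - M12 = -4a*b12, M13 - M31 = 4a*b13, M32 - M23 = -4a*b23.
Here tr M = \frac{39}{25}, so a^2 = (1 + tr M)/4 = \frac{16}{25} and a = ±\frac{4}{5}. Taking a = \frac{4}{5}: M21 - M12 = 0, M13 - M31 = \frac{48}{25}, M32 - M23 = 0, giving b12 = 0, b13 = \frac{3}{5}, b23 = 0, i.e. R = \frac{4}{5} + \frac{3}{5} \gamma_{13}.
Its \gamma_{13} coefficient is already positive.
Answer: \frac{4}{5} + \frac{3}{5} \gamma_{13}. Key observation: the double cover Spin(3) -> SO(3) sends R and -R to the same matrix (trace \frac{39}{25} here), so the stated sign of the \gamma_{13} coefficient is what selects one sheet.


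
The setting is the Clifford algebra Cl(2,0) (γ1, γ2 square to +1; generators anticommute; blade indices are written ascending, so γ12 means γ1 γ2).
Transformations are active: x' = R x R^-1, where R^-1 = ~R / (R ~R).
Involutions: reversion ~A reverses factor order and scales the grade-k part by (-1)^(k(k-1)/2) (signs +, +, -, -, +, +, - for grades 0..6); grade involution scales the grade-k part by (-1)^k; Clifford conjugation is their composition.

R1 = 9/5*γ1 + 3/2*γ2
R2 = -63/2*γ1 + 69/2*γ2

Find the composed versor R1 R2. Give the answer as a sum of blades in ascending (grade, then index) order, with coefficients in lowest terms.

Distribute over the terms of R1 (each basis-blade product reordered to ascending indices, repeated generators contracted through their squares):
(9/5*γ1) R2 = -567/10 + 621/10*γ12
(3/2*γ2) R2 = 207/4 + 189/4*γ12
Summing the partial products and collecting blades:
Answer: -99/20 + 2187/20*γ12


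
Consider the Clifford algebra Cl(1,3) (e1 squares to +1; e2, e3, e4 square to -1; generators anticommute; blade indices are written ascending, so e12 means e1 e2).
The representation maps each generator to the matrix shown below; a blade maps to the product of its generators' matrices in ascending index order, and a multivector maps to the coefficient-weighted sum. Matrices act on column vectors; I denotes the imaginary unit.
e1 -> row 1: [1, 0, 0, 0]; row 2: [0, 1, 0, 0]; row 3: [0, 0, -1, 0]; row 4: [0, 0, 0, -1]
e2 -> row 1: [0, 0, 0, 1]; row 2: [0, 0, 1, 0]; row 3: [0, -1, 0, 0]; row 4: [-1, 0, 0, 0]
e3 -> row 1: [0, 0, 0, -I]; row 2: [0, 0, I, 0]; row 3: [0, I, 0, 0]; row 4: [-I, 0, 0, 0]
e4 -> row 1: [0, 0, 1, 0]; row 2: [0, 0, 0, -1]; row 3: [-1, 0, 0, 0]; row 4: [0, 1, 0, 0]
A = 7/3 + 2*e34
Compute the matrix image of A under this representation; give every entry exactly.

Bivector images (products of the table entries): rho(e34) = rho(e3)rho(e4) = row 1: [0, -I, 0, 0]; row 2: [-I, 0, 0, 0]; row 3: [0, 0, 0, -I]; row 4: [0, 0, -I, 0].
M = (7/3)*1 + (2)*rho(e34), summed entrywise (1 is the identity matrix):
Answer: row 1: [7/3, -2*I, 0, 0]; row 2: [-2*I, 7/3, 0, 0]; row 3: [0, 0, 7/3, -2*I]; row 4: [0, 0, -2*I, 7/3]


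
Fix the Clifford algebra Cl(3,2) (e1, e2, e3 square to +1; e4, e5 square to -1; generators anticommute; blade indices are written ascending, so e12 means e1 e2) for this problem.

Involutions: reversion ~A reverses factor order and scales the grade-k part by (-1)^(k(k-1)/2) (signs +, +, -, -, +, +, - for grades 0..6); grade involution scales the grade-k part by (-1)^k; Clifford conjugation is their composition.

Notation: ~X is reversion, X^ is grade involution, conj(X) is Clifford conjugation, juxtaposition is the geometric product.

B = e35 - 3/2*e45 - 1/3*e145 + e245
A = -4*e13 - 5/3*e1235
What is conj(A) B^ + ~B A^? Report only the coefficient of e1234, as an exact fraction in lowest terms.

first term: -5/3*e12 + 4*e15 + 5/3*e134 + 5/9*e234 - 4/3*e345 + 5/2*e1234 - 6*e1345 + 4*e12345
second term: 5/3*e12 - 4*e15 + 5/3*e134 + 5/9*e234 - 4/3*e345 + 5/2*e1234 - 6*e1345 - 4*e12345
Answer: 5


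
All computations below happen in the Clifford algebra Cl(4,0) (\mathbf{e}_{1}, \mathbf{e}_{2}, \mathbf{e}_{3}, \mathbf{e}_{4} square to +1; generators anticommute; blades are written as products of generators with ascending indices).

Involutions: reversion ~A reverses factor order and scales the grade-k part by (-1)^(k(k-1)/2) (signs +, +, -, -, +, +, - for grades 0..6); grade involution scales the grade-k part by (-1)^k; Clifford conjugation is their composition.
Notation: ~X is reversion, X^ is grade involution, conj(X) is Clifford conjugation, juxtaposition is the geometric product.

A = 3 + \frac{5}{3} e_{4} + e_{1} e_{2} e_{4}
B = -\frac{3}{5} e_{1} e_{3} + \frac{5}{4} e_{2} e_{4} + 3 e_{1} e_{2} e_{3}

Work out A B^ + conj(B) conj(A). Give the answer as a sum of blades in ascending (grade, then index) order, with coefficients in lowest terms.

first term: -\frac{5}{4} e_{1} - \frac{25}{12} e_{2} - \frac{9}{5} e_{1} e_{3} + \frac{15}{4} e_{2} e_{4} - 3 e_{3} e_{4} - 9 e_{1} e_{2} e_{3} - e_{1} e_{3} e_{4} + \frac{3}{5} e_{2} e_{3} e_{4} + 5 e_{1} e_{2} e_{3} e_{4}
second term: \frac{5}{4} e_{1} + \frac{25}{12} e_{2} + \frac{9}{5} e_{1} e_{3} - \frac{15}{4} e_{2} e_{4} - 3 e_{3} e_{4} + 9 e_{1} e_{2} e_{3} - e_{1} e_{3} e_{4} + \frac{3}{5} e_{2} e_{3} e_{4} - 5 e_{1} e_{2} e_{3} e_{4}
Answer: -6 e_{3} e_{4} - 2 e_{1} e_{3} e_{4} + \frac{6}{5} e_{2} e_{3} e_{4}


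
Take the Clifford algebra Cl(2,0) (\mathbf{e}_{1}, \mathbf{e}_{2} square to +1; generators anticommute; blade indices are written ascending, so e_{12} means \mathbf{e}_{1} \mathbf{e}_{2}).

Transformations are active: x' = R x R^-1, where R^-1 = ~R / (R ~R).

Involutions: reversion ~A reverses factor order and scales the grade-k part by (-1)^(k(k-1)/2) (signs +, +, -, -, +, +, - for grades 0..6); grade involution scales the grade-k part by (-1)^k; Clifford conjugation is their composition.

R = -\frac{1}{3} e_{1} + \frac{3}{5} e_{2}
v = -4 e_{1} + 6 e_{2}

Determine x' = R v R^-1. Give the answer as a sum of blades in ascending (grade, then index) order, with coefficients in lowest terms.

~R = -\frac{1}{3} e_{1} + \frac{3}{5} e_{2}, and R ~R = \frac{106}{225}, so R^-1 = ~R / (\frac{106}{225}).
R v = \frac{74}{15} + \frac{2}{5} e_{12}
Answer: -\frac{158}{53} e_{1} + \frac{348}{53} e_{2}


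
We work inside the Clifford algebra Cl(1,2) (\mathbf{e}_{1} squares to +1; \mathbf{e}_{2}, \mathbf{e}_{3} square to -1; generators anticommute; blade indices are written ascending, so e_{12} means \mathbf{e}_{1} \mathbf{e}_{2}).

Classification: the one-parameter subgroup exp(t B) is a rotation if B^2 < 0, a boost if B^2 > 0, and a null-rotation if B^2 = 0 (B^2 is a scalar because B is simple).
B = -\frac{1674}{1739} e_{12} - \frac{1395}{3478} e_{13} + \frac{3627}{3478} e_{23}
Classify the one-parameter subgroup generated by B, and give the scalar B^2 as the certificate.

B^2 term by term: the squares give (-\frac{1674}{1739})^2*(e_{12})^2 + (-\frac{1395}{3478})^2*(e_{13})^2 + (\frac{3627}{3478})^2*(e_{23})^2 = \frac{2802276}{3024121}*(+1) + \frac{1946025}{12096484}*(+1) + \frac{13155129}{12096484}*(-1) = 0 (each basis 2-blade squares to minus the product of its generators' squares); cross terms between blades sharing an index anticommute and cancel. So B^2 = 0.
Answer: null-rotation, certificate B^2 = 0. Why this suffices: the scalar 0 survives any versor conjugation, so its sign alone determines the class however B is presented.


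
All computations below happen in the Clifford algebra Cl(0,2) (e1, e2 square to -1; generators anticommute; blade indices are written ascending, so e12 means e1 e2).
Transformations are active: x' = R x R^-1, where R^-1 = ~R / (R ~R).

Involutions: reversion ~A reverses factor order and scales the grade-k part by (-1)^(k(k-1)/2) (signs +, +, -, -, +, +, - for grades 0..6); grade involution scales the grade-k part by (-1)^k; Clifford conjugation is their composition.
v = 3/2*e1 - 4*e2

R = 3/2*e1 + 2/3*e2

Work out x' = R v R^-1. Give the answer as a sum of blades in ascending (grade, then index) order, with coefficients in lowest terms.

~R = 3/2*e1 + 2/3*e2, and R ~R = -97/36, so R^-1 = ~R / (-97/36).
R v = 5/12 - 7*e12
Answer: -381/194*e1 + 368/97*e2


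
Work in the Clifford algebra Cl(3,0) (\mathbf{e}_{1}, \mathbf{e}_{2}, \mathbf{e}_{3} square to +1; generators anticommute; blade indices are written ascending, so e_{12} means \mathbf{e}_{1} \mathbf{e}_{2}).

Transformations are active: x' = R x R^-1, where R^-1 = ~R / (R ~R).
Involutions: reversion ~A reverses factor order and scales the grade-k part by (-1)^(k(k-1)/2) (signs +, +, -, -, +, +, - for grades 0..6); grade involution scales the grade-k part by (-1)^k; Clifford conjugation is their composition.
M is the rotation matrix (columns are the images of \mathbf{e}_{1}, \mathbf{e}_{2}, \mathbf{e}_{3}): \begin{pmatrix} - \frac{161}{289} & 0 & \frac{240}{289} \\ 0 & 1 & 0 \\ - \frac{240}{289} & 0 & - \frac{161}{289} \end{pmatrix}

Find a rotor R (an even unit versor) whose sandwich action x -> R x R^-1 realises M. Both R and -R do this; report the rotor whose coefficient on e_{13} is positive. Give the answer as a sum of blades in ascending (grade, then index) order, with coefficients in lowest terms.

Method: write R = a + b12*e_{12} + b13*e_{13} + b23*e_{23} with a^2 + b12^2 + b13^2 + b23^2 = 1 (so R^-1 = ~R). Expanding the columns R e_j ~R gives tr M = 4a^2 - 1 and, from the antisymmetric part, M21 - M12 = -4a*b12, M13 - M31 = 4a*b13, M32 - M23 = -4a*b23.
Here tr M = -\frac{33}{289}, so a^2 = (1 + tr M)/4 = \frac{64}{289} and a = ±\frac{8}{17}. Taking a = \frac{8}{17}: M21 - M12 = 0, M13 - M31 = \frac{480}{289}, M32 - M23 = 0, giving b12 = 0, b13 = \frac{15}{17}, b23 = 0, i.e. R = \frac{8}{17} + \frac{15}{17} e_{13}.
Its e_{13} coefficient is already positive.
Answer: \frac{8}{17} + \frac{15}{17} e_{13}. Why the constraint matters: R and -R act identically through the sandwich — M has trace -\frac{33}{289} either way — so only the sign condition on e_{13} picks one of the two preimages.


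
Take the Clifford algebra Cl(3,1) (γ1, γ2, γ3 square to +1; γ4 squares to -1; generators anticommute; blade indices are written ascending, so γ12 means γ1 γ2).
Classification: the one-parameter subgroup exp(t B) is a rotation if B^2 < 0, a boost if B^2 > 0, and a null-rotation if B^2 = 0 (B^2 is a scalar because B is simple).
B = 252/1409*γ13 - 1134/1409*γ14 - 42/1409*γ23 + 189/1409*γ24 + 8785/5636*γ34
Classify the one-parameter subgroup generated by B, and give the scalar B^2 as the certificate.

B^2 term by term: the squares give (252/1409)^2*(γ13)^2 + (-1134/1409)^2*(γ14)^2 + (-42/1409)^2*(γ23)^2 + (189/1409)^2*(γ24)^2 + (8785/5636)^2*(γ34)^2 = 63504/1985281*(-1) + 1285956/1985281*(+1) + 1764/1985281*(-1) + 35721/1985281*(+1) + 77176225/31764496*(+1) = 49/16 (each basis 2-blade squares to minus the product of its generators' squares); cross terms between blades sharing an index anticommute and cancel; the commuting (index-disjoint) pairs give grade-4 terms 2*c*c'*(blade product), which cancel blade by blade — γ1234: -95256/1985281 + 95256/1985281 = 0 — confirming B is simple. So B^2 = 49/16.
Answer: boost, certificate B^2 = 49/16. B^2 = 49/16 is basis-independent, so its sign is the whole story.


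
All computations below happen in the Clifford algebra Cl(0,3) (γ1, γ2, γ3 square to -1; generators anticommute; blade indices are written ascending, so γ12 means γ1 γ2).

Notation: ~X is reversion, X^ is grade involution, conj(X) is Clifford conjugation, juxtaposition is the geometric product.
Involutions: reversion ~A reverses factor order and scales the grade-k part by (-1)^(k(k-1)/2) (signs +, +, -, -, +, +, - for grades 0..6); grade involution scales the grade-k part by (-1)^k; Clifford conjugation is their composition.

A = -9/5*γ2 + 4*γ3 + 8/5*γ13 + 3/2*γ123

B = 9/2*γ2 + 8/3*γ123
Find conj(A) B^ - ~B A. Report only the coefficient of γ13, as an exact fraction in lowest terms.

first term: 41/10 + 64/15*γ2 - 32/3*γ12 - 231/20*γ13 - 18*γ23 - 36/5*γ123
second term: 41/10 - 64/15*γ2 + 32/3*γ12 + 231/20*γ13 + 18*γ23 - 36/5*γ123
Answer: -231/10


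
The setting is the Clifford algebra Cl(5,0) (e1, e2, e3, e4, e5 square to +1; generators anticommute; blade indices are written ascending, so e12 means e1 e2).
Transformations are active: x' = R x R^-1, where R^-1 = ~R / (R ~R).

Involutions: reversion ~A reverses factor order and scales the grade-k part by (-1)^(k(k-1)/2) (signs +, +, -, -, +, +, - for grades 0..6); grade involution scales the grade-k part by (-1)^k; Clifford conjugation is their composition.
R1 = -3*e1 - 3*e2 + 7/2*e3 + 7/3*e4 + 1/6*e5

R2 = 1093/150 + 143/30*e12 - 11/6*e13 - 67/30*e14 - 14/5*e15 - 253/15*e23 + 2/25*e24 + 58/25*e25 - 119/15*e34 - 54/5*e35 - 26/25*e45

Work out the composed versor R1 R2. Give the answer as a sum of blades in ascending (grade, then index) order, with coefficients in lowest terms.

Distribute over the terms of R1 (each basis-blade product reordered to ascending indices, repeated generators contracted through their squares):
(-3*e1) R2 = -1093/50*e1 - 143/10*e2 + 11/2*e3 + 67/10*e4 + 42/5*e5 + 253/5*e123 - 6/25*e124 - 174/25*e125 + 119/5*e134 + 162/5*e135 + 78/25*e145
(-3*e2) R2 = 143/10*e1 - 1093/50*e2 + 253/5*e3 - 6/25*e4 - 174/25*e5 - 11/2*e123 - 67/10*e124 - 42/5*e125 + 119/5*e234 + 162/5*e235 + 78/25*e245
(7/2*e3) R2 = 77/12*e1 + 1771/30*e2 + 7651/300*e3 - 833/30*e4 - 189/5*e5 + 1001/60*e123 + 469/60*e134 + 49/5*e135 - 7/25*e234 - 203/25*e235 - 91/25*e345
(7/3*e4) R2 = 469/90*e1 - 14/75*e2 + 833/45*e3 + 7651/450*e4 - 182/75*e5 + 1001/90*e124 - 77/18*e134 + 98/15*e145 - 1771/45*e234 - 406/75*e245 + 126/5*e345
(1/6*e5) R2 = 7/15*e1 - 29/75*e2 + 9/5*e3 + 13/75*e4 + 1093/900*e5 + 143/180*e125 - 11/36*e135 - 67/180*e145 - 253/90*e235 + 1/75*e245 - 119/90*e345
Summing the partial products and collecting blades:
Answer: 4081/900*e1 + 223/10*e2 + 91723/900*e3 - 1859/450*e4 - 6763/180*e5 + 3707/60*e123 + 941/225*e124 - 13109/900*e125 + 4921/180*e134 + 7541/180*e135 + 8353/900*e145 - 3563/225*e234 + 9661/450*e235 - 57/25*e245 + 9107/450*e345


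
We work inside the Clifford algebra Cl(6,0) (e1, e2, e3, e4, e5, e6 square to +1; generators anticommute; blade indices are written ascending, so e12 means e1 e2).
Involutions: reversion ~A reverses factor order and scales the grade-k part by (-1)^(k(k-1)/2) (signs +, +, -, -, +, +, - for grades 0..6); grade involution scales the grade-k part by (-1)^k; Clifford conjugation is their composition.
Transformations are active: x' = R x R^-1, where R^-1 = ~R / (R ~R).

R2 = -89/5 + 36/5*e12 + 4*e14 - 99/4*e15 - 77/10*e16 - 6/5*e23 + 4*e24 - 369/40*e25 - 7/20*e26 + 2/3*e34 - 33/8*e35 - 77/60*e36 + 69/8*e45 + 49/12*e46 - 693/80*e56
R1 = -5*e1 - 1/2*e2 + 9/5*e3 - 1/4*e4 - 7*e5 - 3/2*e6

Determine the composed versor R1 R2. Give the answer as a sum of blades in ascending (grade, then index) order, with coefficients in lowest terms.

Distribute over the terms of R1 (each basis-blade product reordered to ascending indices, repeated generators contracted through their squares):
(-5*e1) R2 = 89*e1 - 36*e2 - 20*e4 + 495/4*e5 + 77/2*e6 + 6*e123 - 20*e124 + 369/8*e125 + 7/4*e126 - 10/3*e134 + 165/8*e135 + 77/12*e136 - 345/8*e145 - 245/12*e146 + 693/16*e156
(-1/2*e2) R2 = 18/5*e1 + 89/10*e2 + 3/5*e3 - 2*e4 + 369/80*e5 + 7/40*e6 + 2*e124 - 99/8*e125 - 77/20*e126 - 1/3*e234 + 33/16*e235 + 77/120*e236 - 69/16*e245 - 49/24*e246 + 693/160*e256
(9/5*e3) R2 = 54/25*e2 - 801/25*e3 + 6/5*e4 - 297/40*e5 - 231/100*e6 + 324/25*e123 - 36/5*e134 + 891/20*e135 + 693/50*e136 - 36/5*e234 + 3321/200*e235 + 63/100*e236 + 621/40*e345 + 147/20*e346 - 6237/400*e356
(-1/4*e4) R2 = e1 + e2 + 1/6*e3 + 89/20*e4 - 69/32*e5 - 49/48*e6 - 9/5*e124 - 99/16*e145 - 77/40*e146 + 3/10*e234 - 369/160*e245 - 7/80*e246 - 33/32*e345 - 77/240*e346 + 693/320*e456
(-7*e5) R2 = -693/4*e1 - 2583/40*e2 - 231/8*e3 + 483/8*e4 + 623/5*e5 + 4851/80*e6 - 252/5*e125 - 28*e145 - 539/10*e156 + 42/5*e235 - 28*e245 - 49/20*e256 - 14/3*e345 - 539/60*e356 + 343/12*e456
(-3/2*e6) R2 = -231/20*e1 - 21/40*e2 - 77/40*e3 + 49/8*e4 - 2079/160*e5 + 267/10*e6 - 54/5*e126 - 6*e146 + 297/8*e156 + 9/5*e236 - 6*e246 + 1107/80*e256 - e346 + 99/16*e356 - 207/16*e456
Summing the partial products and collecting blades:
Answer: -456/5*e1 - 2226/25*e2 - 9311/150*e3 + 1003/20*e4 + 18431/80*e5 + 73609/600*e6 + 474/25*e123 - 99/5*e124 - 333/20*e125 - 129/10*e126 - 158/15*e134 + 2607/40*e135 + 6083/300*e136 - 1237/16*e145 - 3401/120*e146 + 2123/80*e156 - 217/30*e234 + 10827/400*e235 + 1843/600*e236 - 5539/160*e245 - 1951/240*e246 + 503/32*e256 + 4717/480*e345 + 1447/240*e346 - 11033/600*e356 + 17099/960*e456
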